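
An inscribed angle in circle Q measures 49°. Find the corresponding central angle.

By the inscribed angle theorem, the central angle is twice the inscribed angle.
Central angle = 2 × 49° = 98°

98°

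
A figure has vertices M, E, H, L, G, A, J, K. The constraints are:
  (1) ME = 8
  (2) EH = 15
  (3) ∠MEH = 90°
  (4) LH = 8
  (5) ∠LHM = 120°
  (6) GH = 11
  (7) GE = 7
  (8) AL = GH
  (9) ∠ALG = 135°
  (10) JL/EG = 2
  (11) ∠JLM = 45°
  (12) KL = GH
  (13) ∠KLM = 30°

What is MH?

Step 1: By the law of cosines on triangle MEH: MH² = 8² + 15² − 2·8·15·cos(90°) = 289, so MH = 17.

Therefore, the length of MH = 17.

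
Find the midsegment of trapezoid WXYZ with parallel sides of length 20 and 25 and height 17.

midsegment = (20 + 25) / 2 = 45 / 2 = 45/2

45/2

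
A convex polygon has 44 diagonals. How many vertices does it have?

Using d = n(n - 3)/2, we solve 44 = n(n - 3)/2.
So n(n - 3) = 88.
Testing n = 11: 11 * 8 = 88 = 88. Correct.
The polygon has 11 sides.

11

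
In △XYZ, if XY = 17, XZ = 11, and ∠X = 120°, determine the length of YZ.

Law of cosines: YZ^2 = 17^2 + 11^2 - 2(17)(11)cos(120°) = 597, so YZ = sqrt(597).

sqrt(597)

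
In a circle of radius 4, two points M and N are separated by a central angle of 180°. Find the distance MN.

Chord = 2(4) sin(90°) = 8

8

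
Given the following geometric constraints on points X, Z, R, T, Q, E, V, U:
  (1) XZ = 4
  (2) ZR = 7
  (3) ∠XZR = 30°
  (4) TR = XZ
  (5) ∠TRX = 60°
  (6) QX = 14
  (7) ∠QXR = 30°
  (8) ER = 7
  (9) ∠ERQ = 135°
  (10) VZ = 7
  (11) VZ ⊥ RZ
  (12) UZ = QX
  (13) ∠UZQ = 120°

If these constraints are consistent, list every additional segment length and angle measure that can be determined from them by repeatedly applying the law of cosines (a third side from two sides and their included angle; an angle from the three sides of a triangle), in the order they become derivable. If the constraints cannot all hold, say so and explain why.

The constraints are consistent. Derivable facts, in order:
After 1 step:
- RV = 7·√2
- XR ≈ 4.06
After 2 steps:
- RQ ≈ 10.68
- XT ≈ 4.03
- ∠RVZ = 45°
- ∠RXZ = 120.51°
- ∠VRZ = 45°
- ∠XRZ = 29.49°
After 3 steps:
- QE ≈ 16.39
- ∠QRX = 139.03°
- ∠RQX = 10.97°
- ∠RTX = 60.77°
- ∠RXT = 59.23°
After 4 steps:
- ∠EQR = 17.58°
- ∠QER = 27.42°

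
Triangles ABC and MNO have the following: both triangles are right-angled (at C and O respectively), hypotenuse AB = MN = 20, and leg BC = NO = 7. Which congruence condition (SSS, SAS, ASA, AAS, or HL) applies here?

Consider the given information: both triangles are right-angled (at C and O respectively), hypotenuse AB = MN = 20, and leg BC = NO = 7
This is not SSS or ASA: SSS requires all three pairs of sides, but we don't have that. ASA requires two angles and the side between them.
The correct criterion is HL. The hypotenuse and one leg of two right triangles are equal (Hypotenuse-Leg).

HL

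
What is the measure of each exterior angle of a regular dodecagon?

Each exterior angle of a regular n-gon is 360 / n.
For n = 12: 360 / 12 = 30 degrees.

30 degrees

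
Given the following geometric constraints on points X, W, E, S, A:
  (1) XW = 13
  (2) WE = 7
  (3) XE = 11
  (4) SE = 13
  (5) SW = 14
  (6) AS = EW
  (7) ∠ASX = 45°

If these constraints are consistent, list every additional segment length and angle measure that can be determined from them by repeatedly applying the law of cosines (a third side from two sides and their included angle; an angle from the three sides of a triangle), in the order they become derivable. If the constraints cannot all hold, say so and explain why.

The constraints are consistent. Derivable facts, in order:
After 1 step:
- ∠ESW = 29.76°
- ∠EWS = 67.19°
- ∠EWX = 57.79°
- ∠EXW = 32.58°
- ∠SEW = 83.06°
- ∠WEX = 89.63°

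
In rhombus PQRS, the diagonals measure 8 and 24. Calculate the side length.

The diagonals of a rhombus bisect each other at right angles.
Half-diagonals: 8/2 = 4 and 24/2 = 12
side = sqrt(4^2 + 12^2)
side = sqrt(16 + 144)
side = sqrt(160) = 4*sqrt(10)

4*sqrt(10)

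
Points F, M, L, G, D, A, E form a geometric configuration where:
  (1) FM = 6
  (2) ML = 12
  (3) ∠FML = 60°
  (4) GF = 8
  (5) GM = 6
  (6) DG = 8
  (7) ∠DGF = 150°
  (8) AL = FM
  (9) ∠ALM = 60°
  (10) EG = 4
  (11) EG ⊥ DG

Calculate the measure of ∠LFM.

Step 1: By the law of cosines on triangle FML: FL² = 6² + 12² − 2·6·12·cos(60°) = 108, so FL = 6·√3.
Step 2: By the inverse law of cosines on triangle LFM: cos(∠LFM) = ((6·√3)² + 6² − 12²) / (2·6·√3·6) = 0/124.71 = 0, so ∠LFM = 90°.

Therefore, the measure of angle ∠LFM = 90°.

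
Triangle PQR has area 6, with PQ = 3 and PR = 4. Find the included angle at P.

sin(C) = 2 * 6 / (3 * 4) = 1, so C = arcsin(1) = 90°.

90°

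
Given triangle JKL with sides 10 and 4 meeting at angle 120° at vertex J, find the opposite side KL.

By the law of cosines: KL^2 = JK^2 + JL^2 - 2*JK*JL*cos(J)
KL^2 = 10^2 + 4^2 - 2*10*4*cos(120°)
KL^2 = 100 + 16 - 80*(-1/2)
KL^2 = 156
KL = 2*sqrt(39)

2*sqrt(39)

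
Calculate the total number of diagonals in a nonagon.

Each of the 9 vertices connects to 6 non-adjacent vertices via diagonals.
Total connections = 9 × 6 = 54, but each diagonal is counted twice.
Number of diagonals = 54 / 2 = 27.

27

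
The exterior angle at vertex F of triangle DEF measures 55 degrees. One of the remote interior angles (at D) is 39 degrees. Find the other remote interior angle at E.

angle E = 55 - 39 = 16 degrees (exterior angle theorem).

16 degrees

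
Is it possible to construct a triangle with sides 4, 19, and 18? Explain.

Check all three triangle inequalities:
4 + 19 = 23 > 18 ✓
4 + 18 = 22 > 19 ✓
19 + 18 = 37 > 4 ✓
All conditions hold, so these sides form a valid triangle.

Yes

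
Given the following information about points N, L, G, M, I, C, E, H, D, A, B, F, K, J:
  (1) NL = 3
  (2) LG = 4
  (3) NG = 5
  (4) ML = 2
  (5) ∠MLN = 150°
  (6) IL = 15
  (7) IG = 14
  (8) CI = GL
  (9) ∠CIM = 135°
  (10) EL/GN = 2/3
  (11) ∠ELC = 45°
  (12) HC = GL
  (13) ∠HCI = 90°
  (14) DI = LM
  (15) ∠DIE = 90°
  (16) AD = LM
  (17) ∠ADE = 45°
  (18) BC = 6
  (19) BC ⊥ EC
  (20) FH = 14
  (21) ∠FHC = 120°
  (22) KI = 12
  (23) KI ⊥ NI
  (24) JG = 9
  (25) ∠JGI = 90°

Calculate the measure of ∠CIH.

From the given relations: CI = GL = 4; HC = GL = 4.
Step 1: By the law of cosines on triangle ICH: IH² = 4² + 4² − 2·4·4·cos(90°) = 32, so IH = 4·√2.
Step 2: By the inverse law of cosines on triangle CIH: cos(∠CIH) = (4² + (4·√2)² − 4²) / (2·4·4·√2) = 32/45.25 = 0.7071, so ∠CIH = 45°.

Therefore, the measure of angle ∠CIH = 45°.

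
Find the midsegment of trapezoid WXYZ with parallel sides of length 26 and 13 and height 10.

The midsegment of a trapezoid = (base1 + base2) / 2
midsegment = (26 + 13) / 2
midsegment = 39 / 2
midsegment = 39/2

39/2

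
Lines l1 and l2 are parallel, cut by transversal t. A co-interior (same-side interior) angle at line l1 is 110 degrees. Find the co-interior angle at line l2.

Co-interior angles sum to 180: 180 - 110 = 70 degrees.

70 degrees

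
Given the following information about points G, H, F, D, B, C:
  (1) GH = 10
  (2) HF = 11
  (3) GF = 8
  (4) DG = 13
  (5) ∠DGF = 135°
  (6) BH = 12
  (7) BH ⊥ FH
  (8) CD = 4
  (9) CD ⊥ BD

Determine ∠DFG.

Step 1: By the law of cosines on triangle FGD: FD² = 8² + 13² − 2·8·13·cos(135°) = 380.08, so FD ≈ 19.5.
Step 2: By the inverse law of cosines on triangle DFG: cos(∠DFG) = (19.5² + 8² − 13²) / (2·19.5·8) = 275.08/311.93 = 0.8819, so ∠DFG = 28.13°.

Therefore, the measure of angle ∠DFG = 28.13°.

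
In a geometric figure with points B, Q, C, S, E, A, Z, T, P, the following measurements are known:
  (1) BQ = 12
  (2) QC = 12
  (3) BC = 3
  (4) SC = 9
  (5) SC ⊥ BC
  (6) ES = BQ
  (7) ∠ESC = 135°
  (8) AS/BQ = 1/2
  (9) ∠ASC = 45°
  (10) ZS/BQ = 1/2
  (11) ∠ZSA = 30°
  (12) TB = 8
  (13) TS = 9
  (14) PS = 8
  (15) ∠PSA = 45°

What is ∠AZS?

From the given relations: ZS = 1/2·BQ = 1/2·12 = 6; AS = 1/2·BQ = 1/2·12 = 6.
Step 1: By the law of cosines on triangle ZSA: ZA² = 6² + 6² − 2·6·6·cos(30°) = 9.65, so ZA ≈ 3.11.
Step 2: By the inverse law of cosines on triangle AZS: cos(∠AZS) = (3.11² + 6² − 6²) / (2·3.11·6) = 9.65/37.27 = 0.2588, so ∠AZS = 75°.

Therefore, the measure of angle ∠AZS = 75°.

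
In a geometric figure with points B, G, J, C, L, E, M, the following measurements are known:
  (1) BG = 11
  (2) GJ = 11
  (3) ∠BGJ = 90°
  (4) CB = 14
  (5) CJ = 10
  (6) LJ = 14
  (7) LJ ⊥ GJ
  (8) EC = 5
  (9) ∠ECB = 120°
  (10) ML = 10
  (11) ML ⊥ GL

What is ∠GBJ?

Step 1: By the law of cosines on triangle BGJ: BJ² = 11² + 11² − 2·11·11·cos(90°) = 242, so BJ = 11·√2.
Step 2: By the inverse law of cosines on triangle GBJ: cos(∠GBJ) = (11² + (11·√2)² − 11²) / (2·11·11·√2) = 242/342.24 = 0.7071, so ∠GBJ = 45°.

Therefore, the measure of angle ∠GBJ = 45°.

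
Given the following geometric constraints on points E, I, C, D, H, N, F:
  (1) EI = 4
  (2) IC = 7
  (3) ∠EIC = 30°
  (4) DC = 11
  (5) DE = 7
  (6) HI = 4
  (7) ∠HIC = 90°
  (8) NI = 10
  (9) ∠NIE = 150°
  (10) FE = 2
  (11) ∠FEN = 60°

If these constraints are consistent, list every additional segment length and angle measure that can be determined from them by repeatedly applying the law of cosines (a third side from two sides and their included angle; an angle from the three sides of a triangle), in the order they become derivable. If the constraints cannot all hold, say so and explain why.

The constraints are consistent. Derivable facts, in order:
After 1 step:
- CH = √65
- EC ≈ 4.06
- EN ≈ 13.61
After 2 steps:
- NF ≈ 12.73
- ∠CDE = 4.63°
- ∠CED = 167.37°
- ∠CEI = 120.51°
- ∠CHI = 60.26°
- ∠DCE = 8°
- ∠ECI = 29.49°
- ∠ENI = 8.45°
- ∠HCI = 29.74°
- ∠IEN = 21.55°
After 3 steps:
- ∠EFN = 112.18°
- ∠ENF = 7.82°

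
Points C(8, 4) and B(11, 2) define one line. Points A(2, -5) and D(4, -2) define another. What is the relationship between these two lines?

Slope of line 1: m1 = (2 - 4)/(11 - 8) = -2/3 = -2/3
Slope of line 2: m2 = (-2 - -5)/(4 - 2) = 3/2 = 3/2
m1 * m2 = (-2/3) * (3/2) = -1 = -1, so the lines are perpendicular.

Perpendicular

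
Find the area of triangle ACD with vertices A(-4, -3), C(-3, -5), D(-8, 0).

Shoelace: Area = (1/2)|-4(-5-0) + -3(0--3) + -8(-3--5)| = (1/2)(5) = 5/2

5/2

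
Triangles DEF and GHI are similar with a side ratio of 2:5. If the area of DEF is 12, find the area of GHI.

Area ratio = (2/5)^2 = 4/25. Area of GHI = 12 * 25/4 = 75.

75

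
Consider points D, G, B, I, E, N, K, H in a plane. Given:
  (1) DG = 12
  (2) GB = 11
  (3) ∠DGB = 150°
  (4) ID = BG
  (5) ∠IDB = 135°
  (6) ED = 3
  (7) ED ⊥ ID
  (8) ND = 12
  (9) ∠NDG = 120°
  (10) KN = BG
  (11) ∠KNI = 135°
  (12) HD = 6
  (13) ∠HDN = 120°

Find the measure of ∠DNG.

Step 1: By the law of cosines on triangle NDG: NG² = 12² + 12² − 2·12·12·cos(120°) = 432, so NG = 12·√3.
Step 2: By the inverse law of cosines on triangle DNG: cos(∠DNG) = (12² + (12·√3)² − 12²) / (2·12·12·√3) = 432/498.83 = 0.866, so ∠DNG = 30°.

Therefore, the measure of angle ∠DNG = 30°.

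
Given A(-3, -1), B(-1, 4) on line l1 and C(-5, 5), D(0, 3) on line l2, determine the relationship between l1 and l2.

Slope of line 1: m1 = (4 - -1)/(-1 - -3) = 5/2 = 5/2
Slope of line 2: m2 = (3 - 5)/(0 - -5) = -2/5 = -2/5
m1 * m2 = -1, so perpendicular.

Perpendicular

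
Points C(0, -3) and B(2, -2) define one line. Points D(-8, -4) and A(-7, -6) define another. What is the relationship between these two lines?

Slope of line 1: m1 = (-2 - -3)/(2 - 0) = 1/2 = 1/2
Slope of line 2: m2 = (-6 - -4)/(-7 - -8) = -2/1 = -2
m1 * m2 = -1, so perpendicular.

Perpendicular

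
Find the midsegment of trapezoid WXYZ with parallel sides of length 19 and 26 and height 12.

midsegment = (19 + 26) / 2 = 45 / 2 = 45/2

45/2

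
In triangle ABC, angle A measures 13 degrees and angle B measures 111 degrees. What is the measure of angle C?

angle C = 180 - 13 - 111 = 56 degrees.

56 degrees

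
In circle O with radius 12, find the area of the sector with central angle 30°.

Sector area = πr² × θ/360
= π × 12² × 1/12
= π × 144 × 1/12
= 12*pi

12*pi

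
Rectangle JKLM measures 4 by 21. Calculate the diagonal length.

d = sqrt(4^2 + 21^2) = sqrt(457)

sqrt(457)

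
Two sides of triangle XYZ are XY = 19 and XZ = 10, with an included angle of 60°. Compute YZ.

When two sides and the included angle are known, the law of cosines gives the third side.
c^2 = a^2 + b^2 - 2ab cos(C) generalizes the Pythagorean theorem to non-right triangles.
Here: YZ^2 = 361 + 100 - 380*(1/2) = 271
YZ = sqrt(271)

sqrt(271)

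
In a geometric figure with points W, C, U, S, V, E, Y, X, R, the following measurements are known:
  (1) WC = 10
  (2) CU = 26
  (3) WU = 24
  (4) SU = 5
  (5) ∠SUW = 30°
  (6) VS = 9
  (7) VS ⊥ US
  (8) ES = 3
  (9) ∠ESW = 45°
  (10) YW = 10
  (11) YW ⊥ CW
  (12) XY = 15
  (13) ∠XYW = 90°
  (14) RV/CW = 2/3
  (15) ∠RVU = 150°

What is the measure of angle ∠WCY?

Step 1: By the law of cosines on triangle CWY: CY² = 10² + 10² − 2·10·10·cos(90°) = 200, so CY = 10·√2.
Step 2: By the inverse law of cosines on triangle WCY: cos(∠WCY) = (10² + (10·√2)² − 10²) / (2·10·10·√2) = 200/282.84 = 0.7071, so ∠WCY = 45°.

Therefore, the measure of angle ∠WCY = 45°.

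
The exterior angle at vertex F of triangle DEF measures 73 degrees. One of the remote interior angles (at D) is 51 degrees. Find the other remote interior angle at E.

angle E = 73 - 51 = 22 degrees (exterior angle theorem).

22 degrees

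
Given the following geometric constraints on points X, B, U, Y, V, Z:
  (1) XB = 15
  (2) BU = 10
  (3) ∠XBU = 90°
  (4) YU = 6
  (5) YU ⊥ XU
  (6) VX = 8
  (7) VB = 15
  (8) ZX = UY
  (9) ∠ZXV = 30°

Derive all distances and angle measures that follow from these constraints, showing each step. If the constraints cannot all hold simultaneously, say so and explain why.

The constraints are consistent.

From the given relations:
  ZX = UY = 6

Step 1: From XB = 15, BU = 10, and ∠XBU = 90°, by the law of cosines:
  XU² = XB² + BU² - 2·XB·BU·cos(90°) = 225 + 100 - 0 = 325
  XU = 5·√13

Step 2: From VX = 8, XZ = 6, and ∠VXZ = 30°, by the law of cosines:
  VZ² = VX² + XZ² - 2·VX·XZ·cos(30°) = 64 + 36 - 83.14 = 16.86
  VZ ≈ 4.11

Step 3: From XB = 15, XV = 8, BV = 15, by the inverse law of cosines:
  cos(∠BXV) = (XB² + XV² - BV²) / (2·XB·XV)
  ∠BXV = 74.53°

Step 4: From BV = 15, BX = 15, VX = 8, by the inverse law of cosines:
  cos(∠VBX) = (BV² + BX² - VX²) / (2·BV·BX)
  ∠VBX = 30.93°

Step 5: From VB = 15, VX = 8, BX = 15, by the inverse law of cosines:
  cos(∠BVX) = (VB² + VX² - BX²) / (2·VB·VX)
  ∠BVX = 74.53°

Step 6: From XU = 5·√13, UY = 6, and ∠XUY = 90°, by the law of cosines:
  XY² = XU² + UY² - 2·XU·UY·cos(90°) = 325 + 36 - 0 = 361
  XY = 19

Step 7: From XB = 15, XU = 5·√13, BU = 10, by the inverse law of cosines:
  cos(∠BXU) = (XB² + XU² - BU²) / (2·XB·XU)
  ∠BXU = 33.69°

Step 8: From UB = 10, UX = 5·√13, BX = 15, by the inverse law of cosines:
  cos(∠BUX) = (UB² + UX² - BX²) / (2·UB·UX)
  ∠BUX = 56.31°

Step 9: From VX = 8, VZ = 4.11, XZ = 6, by the inverse law of cosines:
  cos(∠XVZ) = (VX² + VZ² - XZ²) / (2·VX·VZ)
  ∠XVZ = 46.94°

Step 10: From ZV = 4.11, ZX = 6, VX = 8, by the inverse law of cosines:
  cos(∠VZX) = (ZV² + ZX² - VX²) / (2·ZV·ZX)
  ∠VZX = 103.06°

Step 11: From XU = 5·√13, XY = 19, UY = 6, by the inverse law of cosines:
  cos(∠UXY) = (XU² + XY² - UY²) / (2·XU·XY)
  ∠UXY = 18.41°

Step 12: From YU = 6, YX = 19, UX = 5·√13, by the inverse law of cosines:
  cos(∠UYX) = (YU² + YX² - UX²) / (2·YU·YX)
  ∠UYX = 71.59°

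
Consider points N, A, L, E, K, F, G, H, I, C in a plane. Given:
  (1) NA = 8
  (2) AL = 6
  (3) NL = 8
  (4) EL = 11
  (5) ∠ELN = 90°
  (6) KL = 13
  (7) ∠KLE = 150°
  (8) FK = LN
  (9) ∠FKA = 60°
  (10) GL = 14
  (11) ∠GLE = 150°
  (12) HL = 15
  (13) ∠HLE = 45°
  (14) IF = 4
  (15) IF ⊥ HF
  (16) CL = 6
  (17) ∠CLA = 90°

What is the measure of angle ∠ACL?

Step 1: By the law of cosines on triangle CLA: CA² = 6² + 6² − 2·6·6·cos(90°) = 72, so CA = 6·√2.
Step 2: By the inverse law of cosines on triangle ACL: cos(∠ACL) = ((6·√2)² + 6² − 6²) / (2·6·√2·6) = 72/101.82 = 0.7071, so ∠ACL = 45°.

Therefore, the measure of angle ∠ACL = 45°.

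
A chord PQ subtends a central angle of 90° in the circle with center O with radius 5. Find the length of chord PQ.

Chord length = 2r sin(θ/2)
= 2 × 5 × sin(90°/2)
= 2 × 5 × sin(45°)
= 5*sqrt(2)

5*sqrt(2)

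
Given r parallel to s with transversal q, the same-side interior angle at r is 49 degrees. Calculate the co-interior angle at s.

Co-interior (same-side interior) angles are between the parallel lines on the same side of the transversal.
Unlike corresponding or alternate interior angles, they are supplementary rather than equal.
So the angle = 180 - 49 = 131 degrees.

131 degrees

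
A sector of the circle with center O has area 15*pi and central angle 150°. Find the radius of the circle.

The sector covers 150°/360° = 5/12 of the full circle.
Full circle area = 15*pi / 5/12 = 36*pi.
Since full area = πr², we get r² = 36*pi/π = 36, so r = 6.

6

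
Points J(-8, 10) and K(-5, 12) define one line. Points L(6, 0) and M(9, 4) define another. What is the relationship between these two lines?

Slope of line 1: m1 = (12 - 10)/(-5 - -8) = 2/3 = 2/3
Slope of line 2: m2 = (4 - 0)/(9 - 6) = 4/3 = 4/3
For parallel lines we need equal slopes: 2/3 != 4/3.
For perpendicular lines we need m1*m2 = -1: (2/3)(4/3) = 8/9 != -1.
Since neither condition holds, the lines are neither parallel nor perpendicular.

Neither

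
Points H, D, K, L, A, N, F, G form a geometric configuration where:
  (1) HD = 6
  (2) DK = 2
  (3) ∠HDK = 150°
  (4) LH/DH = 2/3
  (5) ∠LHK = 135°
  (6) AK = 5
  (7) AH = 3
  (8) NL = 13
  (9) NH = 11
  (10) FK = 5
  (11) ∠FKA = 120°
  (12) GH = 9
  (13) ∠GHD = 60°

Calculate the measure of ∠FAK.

Step 1: By the law of cosines on triangle AKF: AF² = 5² + 5² − 2·5·5·cos(120°) = 75, so AF = 5·√3.
Step 2: By the inverse law of cosines on triangle FAK: cos(∠FAK) = ((5·√3)² + 5² − 5²) / (2·5·√3·5) = 75/86.6 = 0.866, so ∠FAK = 30°.

Therefore, the measure of angle ∠FAK = 30°.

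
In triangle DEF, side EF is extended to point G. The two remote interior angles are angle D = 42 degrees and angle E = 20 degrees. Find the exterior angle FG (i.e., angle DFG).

Exterior angle = 42 + 20 = 62 degrees (exterior angle theorem).

62 degrees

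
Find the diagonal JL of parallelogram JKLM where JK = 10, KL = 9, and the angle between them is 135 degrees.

Law of cosines: d^2 = 10^2 + 9^2 - 2(10)(9)cos(135°) = 90*sqrt(2) + 181, so d = sqrt(90*sqrt(2) + 181).

sqrt(90*sqrt(2) + 181)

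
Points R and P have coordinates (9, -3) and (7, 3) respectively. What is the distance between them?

d = sqrt((7 - 9)^2 + (3 - -3)^2)
d = sqrt(-2^2 + 6^2)
d = sqrt(4 + 36)
d = sqrt(40) = 2*sqrt(10)

2*sqrt(10)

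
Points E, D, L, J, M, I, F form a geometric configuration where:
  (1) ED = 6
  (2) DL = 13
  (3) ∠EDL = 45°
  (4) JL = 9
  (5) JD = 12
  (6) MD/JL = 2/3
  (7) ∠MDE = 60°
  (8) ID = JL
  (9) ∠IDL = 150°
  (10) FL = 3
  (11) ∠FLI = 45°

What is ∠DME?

From the given relations: MD = 2/3·JL = 2/3·9 = 6.
Step 1: By the law of cosines on triangle MDE: ME² = 6² + 6² − 2·6·6·cos(60°) = 36, so ME = 6.
Step 2: By the inverse law of cosines on triangle DME: cos(∠DME) = (6² + 6² − 6²) / (2·6·6) = 36/72 = 0.5, so ∠DME = 60°.

Therefore, the measure of angle ∠DME = 60°.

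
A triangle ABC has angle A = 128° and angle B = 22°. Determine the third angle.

Let angle C = x. Then 128 + 22 + x = 180.
x = 180 - 150 = 30 degrees.

30 degrees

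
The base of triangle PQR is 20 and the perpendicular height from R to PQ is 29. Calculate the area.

A triangle's area is half the area of a rectangle with the same base and height.
Area = (1/2) * 20 * 29 = 290.

290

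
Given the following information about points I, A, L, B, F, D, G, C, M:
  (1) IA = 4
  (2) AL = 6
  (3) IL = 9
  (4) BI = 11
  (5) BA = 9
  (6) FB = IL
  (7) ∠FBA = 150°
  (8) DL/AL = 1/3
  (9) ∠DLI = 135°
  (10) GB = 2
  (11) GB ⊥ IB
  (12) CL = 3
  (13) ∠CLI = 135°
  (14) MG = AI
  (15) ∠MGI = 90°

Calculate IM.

From the given relations: MG = AI = 4.
Step 1: By the law of cosines on triangle GBI: GI² = 2² + 11² − 2·2·11·cos(90°) = 125, so GI = 5·√5.
Step 2: By the law of cosines on triangle IGM: IM² = (5·√5)² + 4² − 2·5·√5·4·cos(90°) = 141, so IM = √141.

Therefore, the length of IM = √141.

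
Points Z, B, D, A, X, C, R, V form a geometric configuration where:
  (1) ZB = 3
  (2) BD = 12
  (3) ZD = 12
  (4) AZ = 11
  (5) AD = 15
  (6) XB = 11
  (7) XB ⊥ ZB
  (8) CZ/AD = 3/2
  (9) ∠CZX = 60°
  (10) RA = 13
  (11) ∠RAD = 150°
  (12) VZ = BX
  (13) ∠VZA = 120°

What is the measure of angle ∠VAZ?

From the given relations: VZ = BX = 11.
Step 1: By the law of cosines on triangle AZV: AV² = 11² + 11² − 2·11·11·cos(120°) = 363, so AV = 11·√3.
Step 2: By the inverse law of cosines on triangle VAZ: cos(∠VAZ) = ((11·√3)² + 11² − 11²) / (2·11·√3·11) = 363/419.16 = 0.866, so ∠VAZ = 30°.

Therefore, the measure of angle ∠VAZ = 30°.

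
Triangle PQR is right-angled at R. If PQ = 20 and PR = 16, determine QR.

Rearranging the Pythagorean theorem to solve for the unknown leg:
leg^2 = hypotenuse^2 - known_leg^2 = 400 - 256 = 144
leg = sqrt(144) = 12.

12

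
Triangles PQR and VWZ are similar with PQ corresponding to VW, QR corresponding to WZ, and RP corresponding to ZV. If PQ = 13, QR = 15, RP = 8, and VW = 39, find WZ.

Similar triangles have proportional sides. Setting up the proportion:
VW / PQ = WZ / QR
39 / 13 = WZ / 15
WZ = 15 * 39 / 13 = 45.

45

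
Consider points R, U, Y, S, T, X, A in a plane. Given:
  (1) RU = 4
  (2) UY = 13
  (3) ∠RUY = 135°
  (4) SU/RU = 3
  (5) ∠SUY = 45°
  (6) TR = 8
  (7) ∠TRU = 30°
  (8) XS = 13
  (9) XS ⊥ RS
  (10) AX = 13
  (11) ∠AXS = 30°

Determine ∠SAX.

Step 1: By the law of cosines on triangle AXS: AS² = 13² + 13² − 2·13·13·cos(30°) = 45.28, so AS ≈ 6.73.
Step 2: By the inverse law of cosines on triangle SAX: cos(∠SAX) = (6.73² + 13² − 13²) / (2·6.73·13) = 45.28/174.96 = 0.2588, so ∠SAX = 75°.

Therefore, the measure of angle ∠SAX = 75°.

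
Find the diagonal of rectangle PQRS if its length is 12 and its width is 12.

A rectangle's diagonal splits it into two right triangles, with the diagonal as the hypotenuse.
By the Pythagorean theorem, d^2 = 12^2 + 12^2 = 288.
Therefore d = sqrt(288) = 12*sqrt(2).

12*sqrt(2)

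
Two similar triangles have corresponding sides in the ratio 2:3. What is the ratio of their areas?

Area ratio = (side ratio)^2 = (2/3)^2 = 4:9.

4:9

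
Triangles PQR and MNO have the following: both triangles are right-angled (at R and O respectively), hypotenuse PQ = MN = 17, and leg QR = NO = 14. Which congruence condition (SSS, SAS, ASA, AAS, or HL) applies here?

The given information provides:
both triangles are right-angled (at R and O respectively), hypotenuse PQ = MN = 17, and leg QR = NO = 14
This matches the HL congruence theorem.
The hypotenuse and one leg of two right triangles are equal (Hypotenuse-Leg).

HL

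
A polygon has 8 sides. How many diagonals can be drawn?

Each of the 8 vertices connects to 5 non-adjacent vertices via diagonals.
Total connections = 8 × 5 = 40, but each diagonal is counted twice.
Number of diagonals = 40 / 2 = 20.

20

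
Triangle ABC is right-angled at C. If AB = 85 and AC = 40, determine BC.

BC = sqrt(85^2 - 40^2) = sqrt(5625) = 75

75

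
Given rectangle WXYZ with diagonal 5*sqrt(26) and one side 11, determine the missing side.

The diagonal of a rectangle forms a right triangle with the two sides.
Rearranging the Pythagorean theorem: missing side = sqrt(d^2 - known^2).
= sqrt(650 - 121) = sqrt(529) = 23.

23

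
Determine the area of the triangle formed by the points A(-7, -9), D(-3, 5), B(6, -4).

Using the Shoelace formula for a triangle:
Area = (1/2)|x0(y1 - y2) + x1(y2 - y0) + x2(y0 - y1)|
Area = (1/2)|-7(5 - -4) + -3(-4 - -9) + 6(-9 - 5)|
Area = (1/2)|-63 + -15 + -84|
Area = (1/2)|-162|
Area = (1/2)(162)
Area = 81

81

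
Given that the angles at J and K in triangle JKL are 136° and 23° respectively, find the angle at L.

angle L = 180 - 136 - 23 = 21 degrees.

21 degrees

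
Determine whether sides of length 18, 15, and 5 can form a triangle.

Sort the sides: 5, 15, 18.
It suffices to check that the sum of the two smallest exceeds the largest:
5 + 15 = 20 > 18. ✓
Yes, a valid triangle can be formed.

Yes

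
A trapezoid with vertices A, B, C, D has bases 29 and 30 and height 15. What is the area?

A trapezoid's area equals the midsegment times the height.
The midsegment is (29 + 30) / 2 = 59/2.
Area = 59/2 * 15 = 885/2.

885/2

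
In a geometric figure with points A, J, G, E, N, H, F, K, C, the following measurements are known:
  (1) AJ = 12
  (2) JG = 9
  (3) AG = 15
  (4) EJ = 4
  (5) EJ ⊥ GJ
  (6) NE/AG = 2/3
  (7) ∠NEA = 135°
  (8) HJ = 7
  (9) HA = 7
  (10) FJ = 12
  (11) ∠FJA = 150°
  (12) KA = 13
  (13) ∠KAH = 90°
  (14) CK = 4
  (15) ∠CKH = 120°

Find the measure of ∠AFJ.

Step 1: By the law of cosines on triangle FJA: FA² = 12² + 12² − 2·12·12·cos(150°) = 537.42, so FA ≈ 23.18.
Step 2: By the inverse law of cosines on triangle AFJ: cos(∠AFJ) = (23.18² + 12² − 12²) / (2·23.18·12) = 537.42/556.37 = 0.9659, so ∠AFJ = 15°.

Therefore, the measure of angle ∠AFJ = 15°.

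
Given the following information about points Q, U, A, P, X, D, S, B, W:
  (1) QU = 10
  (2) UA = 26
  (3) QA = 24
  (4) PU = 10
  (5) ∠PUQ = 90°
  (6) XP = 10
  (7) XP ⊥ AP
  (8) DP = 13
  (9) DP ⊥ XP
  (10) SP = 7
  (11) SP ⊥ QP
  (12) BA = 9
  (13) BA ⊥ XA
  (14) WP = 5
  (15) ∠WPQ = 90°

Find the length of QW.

Step 1: By the law of cosines on triangle PUQ: PQ² = 10² + 10² − 2·10·10·cos(90°) = 200, so PQ = 10·√2.
Step 2: By the law of cosines on triangle QPW: QW² = (10·√2)² + 5² − 2·10·√2·5·cos(90°) = 225, so QW = 15.

Therefore, the length of QW = 15.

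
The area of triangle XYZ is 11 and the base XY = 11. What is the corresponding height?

height = 2 * 11 / 11 = 2

2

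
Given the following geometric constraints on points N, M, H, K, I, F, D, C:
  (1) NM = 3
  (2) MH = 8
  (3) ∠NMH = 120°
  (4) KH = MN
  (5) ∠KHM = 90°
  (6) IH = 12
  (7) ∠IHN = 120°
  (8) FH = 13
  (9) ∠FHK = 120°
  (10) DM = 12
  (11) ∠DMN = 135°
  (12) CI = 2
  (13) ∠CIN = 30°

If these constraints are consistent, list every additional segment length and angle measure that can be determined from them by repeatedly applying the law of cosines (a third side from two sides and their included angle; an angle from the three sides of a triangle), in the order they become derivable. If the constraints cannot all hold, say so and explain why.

The constraints are consistent. Derivable facts, in order:
After 1 step:
- KF ≈ 14.73
- MK = √73
- ND ≈ 14.28
- NH = √97
After 2 steps:
- NI ≈ 18.95
- ∠DNM = 36.46°
- ∠FKH = 49.84°
- ∠HFK = 10.16°
- ∠HKM = 69.44°
- ∠HMK = 20.56°
- ∠HNM = 44.7°
- ∠MDN = 8.54°
- ∠MHN = 15.3°
After 3 steps:
- NC ≈ 17.25
- ∠HIN = 26.75°
- ∠HNI = 33.25°
After 4 steps:
- ∠CNI = 3.32°
- ∠ICN = 146.68°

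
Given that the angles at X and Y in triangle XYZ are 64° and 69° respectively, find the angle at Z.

By the triangle angle sum property, the three interior angles of any triangle add up to 180°.
We know angle X = 64° and angle Y = 69°, so their sum is 133°.
Therefore angle Z = 180° - 133° = 47°.

47 degrees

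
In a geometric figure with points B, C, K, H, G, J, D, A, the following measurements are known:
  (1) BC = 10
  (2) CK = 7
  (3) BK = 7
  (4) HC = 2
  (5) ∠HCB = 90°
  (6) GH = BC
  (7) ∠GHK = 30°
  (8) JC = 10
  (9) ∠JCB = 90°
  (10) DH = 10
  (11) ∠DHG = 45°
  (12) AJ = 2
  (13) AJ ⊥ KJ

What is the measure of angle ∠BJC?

Step 1: By the law of cosines on triangle JCB: JB² = 10² + 10² − 2·10·10·cos(90°) = 200, so JB = 10·√2.
Step 2: By the inverse law of cosines on triangle BJC: cos(∠BJC) = ((10·√2)² + 10² − 10²) / (2·10·√2·10) = 200/282.84 = 0.7071, so ∠BJC = 45°.

Therefore, the measure of angle ∠BJC = 45°.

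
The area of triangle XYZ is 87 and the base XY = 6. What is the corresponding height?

height = 2 * 87 / 6 = 29

29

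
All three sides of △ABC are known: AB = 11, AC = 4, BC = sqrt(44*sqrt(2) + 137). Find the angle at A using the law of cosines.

cos(A) = (11² + 4² - (sqrt(44*sqrt(2) + 137))²) / (2 × 11 × 4) = -sqrt(2)/2, so A = arccos(-sqrt(2)/2) = 135°.

135°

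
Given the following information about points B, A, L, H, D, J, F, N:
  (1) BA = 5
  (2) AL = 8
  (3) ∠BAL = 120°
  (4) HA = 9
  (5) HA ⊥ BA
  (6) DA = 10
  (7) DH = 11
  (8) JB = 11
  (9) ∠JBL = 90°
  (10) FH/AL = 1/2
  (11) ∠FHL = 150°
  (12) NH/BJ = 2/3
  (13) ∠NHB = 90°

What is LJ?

Step 1: By the law of cosines on triangle LAB: LB² = 8² + 5² − 2·8·5·cos(120°) = 129, so LB = √129.
Step 2: By the law of cosines on triangle LBJ: LJ² = √129² + 11² − 2·√129·11·cos(90°) = 250, so LJ = 5·√10.

Therefore, the length of LJ = 5·√10.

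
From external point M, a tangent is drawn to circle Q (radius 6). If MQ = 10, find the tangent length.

tangent = √(d² - r²) = √(10² - 6²) = √(100 - 36) = √64 = 8

8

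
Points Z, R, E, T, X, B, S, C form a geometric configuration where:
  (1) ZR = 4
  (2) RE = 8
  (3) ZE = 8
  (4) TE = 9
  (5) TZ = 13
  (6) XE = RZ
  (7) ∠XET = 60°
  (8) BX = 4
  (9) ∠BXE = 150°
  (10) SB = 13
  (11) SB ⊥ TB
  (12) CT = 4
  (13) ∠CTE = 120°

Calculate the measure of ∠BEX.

From the given relations: XE = RZ = 4.
Step 1: By the law of cosines on triangle EXB: EB² = 4² + 4² − 2·4·4·cos(150°) = 59.71, so EB ≈ 7.73.
Step 2: By the inverse law of cosines on triangle BEX: cos(∠BEX) = (7.73² + 4² − 4²) / (2·7.73·4) = 59.71/61.82 = 0.9659, so ∠BEX = 15°.

Therefore, the measure of angle ∠BEX = 15°.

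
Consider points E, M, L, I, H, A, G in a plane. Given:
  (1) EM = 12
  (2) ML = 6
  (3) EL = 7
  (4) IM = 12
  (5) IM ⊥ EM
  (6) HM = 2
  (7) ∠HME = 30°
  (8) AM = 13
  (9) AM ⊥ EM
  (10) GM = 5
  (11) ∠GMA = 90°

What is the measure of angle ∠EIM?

Step 1: By the law of cosines on triangle IME: IE² = 12² + 12² − 2·12·12·cos(90°) = 288, so IE = 12·√2.
Step 2: By the inverse law of cosines on triangle EIM: cos(∠EIM) = ((12·√2)² + 12² − 12²) / (2·12·√2·12) = 288/407.29 = 0.7071, so ∠EIM = 45°.

Therefore, the measure of angle ∠EIM = 45°.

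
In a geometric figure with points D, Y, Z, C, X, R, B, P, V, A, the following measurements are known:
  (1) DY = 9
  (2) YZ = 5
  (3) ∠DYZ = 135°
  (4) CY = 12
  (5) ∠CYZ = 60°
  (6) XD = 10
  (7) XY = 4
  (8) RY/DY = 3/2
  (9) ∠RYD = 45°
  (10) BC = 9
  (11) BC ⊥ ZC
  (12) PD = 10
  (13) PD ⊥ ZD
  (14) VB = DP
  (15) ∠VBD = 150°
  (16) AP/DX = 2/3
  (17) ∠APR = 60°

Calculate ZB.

Step 1: By the law of cosines on triangle ZYC: ZC² = 5² + 12² − 2·5·12·cos(60°) = 109, so ZC = √109.
Step 2: By the law of cosines on triangle ZCB: ZB² = √109² + 9² − 2·√109·9·cos(90°) = 190, so ZB = √190.

Therefore, the length of ZB = √190.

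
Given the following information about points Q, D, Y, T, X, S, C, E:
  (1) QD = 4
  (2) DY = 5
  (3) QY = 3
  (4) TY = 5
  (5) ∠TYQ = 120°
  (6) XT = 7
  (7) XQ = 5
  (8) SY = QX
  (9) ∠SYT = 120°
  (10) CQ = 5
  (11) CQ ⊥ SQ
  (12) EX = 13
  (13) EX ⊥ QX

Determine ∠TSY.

From the given relations: SY = QX = 5.
Step 1: By the law of cosines on triangle SYT: ST² = 5² + 5² − 2·5·5·cos(120°) = 75, so ST = 5·√3.
Step 2: By the inverse law of cosines on triangle TSY: cos(∠TSY) = ((5·√3)² + 5² − 5²) / (2·5·√3·5) = 75/86.6 = 0.866, so ∠TSY = 30°.

Therefore, the measure of angle ∠TSY = 30°.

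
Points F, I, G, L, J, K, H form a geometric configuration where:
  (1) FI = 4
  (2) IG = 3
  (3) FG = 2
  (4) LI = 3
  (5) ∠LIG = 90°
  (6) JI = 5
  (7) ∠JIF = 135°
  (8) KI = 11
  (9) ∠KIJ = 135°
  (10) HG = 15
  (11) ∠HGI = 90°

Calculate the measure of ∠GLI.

Step 1: By the law of cosines on triangle LIG: LG² = 3² + 3² − 2·3·3·cos(90°) = 18, so LG = 3·√2.
Step 2: By the inverse law of cosines on triangle GLI: cos(∠GLI) = ((3·√2)² + 3² − 3²) / (2·3·√2·3) = 18/25.46 = 0.7071, so ∠GLI = 45°.

Therefore, the measure of angle ∠GLI = 45°.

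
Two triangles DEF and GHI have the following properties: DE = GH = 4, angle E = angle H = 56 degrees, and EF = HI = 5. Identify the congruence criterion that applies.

The given information matches SAS: Two pairs of corresponding sides and the included angle are equal (Side-Angle-Side).

SAS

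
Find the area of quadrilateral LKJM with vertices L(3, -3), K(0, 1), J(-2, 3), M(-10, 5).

Using the Shoelace formula for a quadrilateral (vertices in order):
Area = (1/2)|sum of (x_i * y_(i+1) - x_(i+1) * y_i)|
Terms: (3*1 - 0*-3) = 3, (0*3 - -2*1) = 2, (-2*5 - -10*3) = 20, (-10*-3 - 3*5) = 15
Sum = 40
Area = (1/2)(40) = 20

20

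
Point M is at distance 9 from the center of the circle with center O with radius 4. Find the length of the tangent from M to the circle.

Let T be the point of tangency. Then OT ⊥ MT (radius ⊥ tangent).
In right triangle OTM: OM² = OT² + MT²
9² = 4² + MT²
MT² = 65, MT = sqrt(65)

sqrt(65)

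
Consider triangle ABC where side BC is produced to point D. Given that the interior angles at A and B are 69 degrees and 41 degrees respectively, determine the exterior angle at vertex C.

The interior angle at C is 180 - 69 - 41 = 70 degrees.
The exterior angle and interior angle at C are supplementary:
Exterior angle = 180 - 70 = 110 degrees.

110 degrees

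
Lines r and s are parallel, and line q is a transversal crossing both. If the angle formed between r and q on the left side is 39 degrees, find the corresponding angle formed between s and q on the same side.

Corresponding angles formed by parallel lines and a transversal are equal.
The given angle is 39 degrees.
The corresponding angle = 39 degrees.

39 degrees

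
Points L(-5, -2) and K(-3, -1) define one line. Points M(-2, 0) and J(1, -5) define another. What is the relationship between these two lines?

Slope of line 1: m1 = (-1 - -2)/(-3 - -5) = 1/2 = 1/2
Slope of line 2: m2 = (-5 - 0)/(1 - -2) = -5/3 = -5/3
For parallel lines we need equal slopes: 1/2 != -5/3.
For perpendicular lines we need m1*m2 = -1: (1/2)(-5/3) = -5/6 != -1.
Since neither condition holds, the lines are neither parallel nor perpendicular.

Neither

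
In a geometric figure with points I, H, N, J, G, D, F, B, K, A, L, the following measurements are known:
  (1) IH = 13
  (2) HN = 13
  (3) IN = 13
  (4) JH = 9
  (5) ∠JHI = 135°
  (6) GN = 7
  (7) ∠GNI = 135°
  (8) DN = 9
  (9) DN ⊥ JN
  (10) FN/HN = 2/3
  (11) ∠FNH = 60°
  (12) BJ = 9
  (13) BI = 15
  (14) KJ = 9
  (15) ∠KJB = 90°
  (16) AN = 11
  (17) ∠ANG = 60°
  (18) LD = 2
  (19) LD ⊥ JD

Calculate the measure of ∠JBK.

Step 1: By the law of cosines on triangle BJK: BK² = 9² + 9² − 2·9·9·cos(90°) = 162, so BK = 9·√2.
Step 2: By the inverse law of cosines on triangle JBK: cos(∠JBK) = (9² + (9·√2)² − 9²) / (2·9·9·√2) = 162/229.1 = 0.7071, so ∠JBK = 45°.

Therefore, the measure of angle ∠JBK = 45°.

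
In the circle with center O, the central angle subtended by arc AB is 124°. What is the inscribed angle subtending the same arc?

An inscribed angle intercepts an arc from a point on the circle, while the central angle intercepts the same arc from the center.
The inscribed angle is always half the central angle: 124° / 2 = 62°.

62°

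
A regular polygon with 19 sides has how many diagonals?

Each of the 19 vertices connects to 16 non-adjacent vertices via diagonals.
Total connections = 19 × 16 = 304, but each diagonal is counted twice.
Number of diagonals = 304 / 2 = 152.

152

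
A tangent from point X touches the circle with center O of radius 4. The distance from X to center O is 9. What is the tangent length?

tangent = √(d² - r²) = √(9² - 4²) = √(81 - 16) = √65 = sqrt(65)

sqrt(65)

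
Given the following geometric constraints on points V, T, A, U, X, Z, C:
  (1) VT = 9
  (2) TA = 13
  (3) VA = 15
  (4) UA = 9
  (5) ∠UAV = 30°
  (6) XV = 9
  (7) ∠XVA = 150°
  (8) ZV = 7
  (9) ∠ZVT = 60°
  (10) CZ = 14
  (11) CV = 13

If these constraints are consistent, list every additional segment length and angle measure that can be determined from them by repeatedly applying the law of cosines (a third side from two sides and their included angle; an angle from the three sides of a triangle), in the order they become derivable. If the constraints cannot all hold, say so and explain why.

The constraints are consistent. Derivable facts, in order:
After 1 step:
- AX ≈ 23.23
- TZ = √67
- VU ≈ 8.5
- ∠ATV = 83.87°
- ∠AVT = 59.51°
- ∠CVZ = 83.06°
- ∠CZV = 67.19°
- ∠TAV = 36.62°
- ∠VCZ = 29.76°
After 2 steps:
- ∠AUV = 118.02°
- ∠AVU = 31.98°
- ∠AXV = 18.83°
- ∠TZV = 72.22°
- ∠VAX = 11.17°
- ∠VTZ = 47.78°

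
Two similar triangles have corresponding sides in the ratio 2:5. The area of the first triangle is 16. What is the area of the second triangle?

The ratio of areas of similar triangles = (side ratio)^2.
Side ratio = 2:5, so area ratio = 4:25.
Area of the second triangle / Area of the first triangle = 25/4
Area of the second triangle = 16 * 25/4 = 100

100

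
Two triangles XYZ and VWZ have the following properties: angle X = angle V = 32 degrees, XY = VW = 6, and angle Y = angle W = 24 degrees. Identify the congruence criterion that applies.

The given information provides:
angle X = angle V = 32 degrees, XY = VW = 6, and angle Y = angle W = 24 degrees
This matches the ASA congruence theorem.
Two pairs of corresponding angles and the included side are equal (Angle-Side-Angle).

ASA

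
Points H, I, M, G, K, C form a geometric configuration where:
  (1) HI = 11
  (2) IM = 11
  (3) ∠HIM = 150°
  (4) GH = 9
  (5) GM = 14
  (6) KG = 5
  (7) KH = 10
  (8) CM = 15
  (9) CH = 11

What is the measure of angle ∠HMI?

Step 1: By the law of cosines on triangle MIH: MH² = 11² + 11² − 2·11·11·cos(150°) = 451.58, so MH ≈ 21.25.
Step 2: By the inverse law of cosines on triangle HMI: cos(∠HMI) = (21.25² + 11² − 11²) / (2·21.25·11) = 451.58/467.51 = 0.9659, so ∠HMI = 15°.

Therefore, the measure of angle ∠HMI = 15°.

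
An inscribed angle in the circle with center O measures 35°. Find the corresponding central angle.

The inscribed angle theorem states that a central angle is always twice any inscribed angle that subtends the same arc.
Since the inscribed angle is 35°, the central angle = 2 × 35° = 70°.

70°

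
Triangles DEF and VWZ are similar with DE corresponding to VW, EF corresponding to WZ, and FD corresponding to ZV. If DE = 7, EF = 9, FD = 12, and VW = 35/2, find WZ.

Similar triangles have proportional sides. Setting up the proportion:
VW / DE = WZ / EF
35/2 / 7 = WZ / 9
WZ = 9 * 35/2 / 7 = 45/2.

45/2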